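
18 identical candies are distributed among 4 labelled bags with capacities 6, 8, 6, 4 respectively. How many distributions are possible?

80

Ignoring the caps, the number of non-negative solutions to x_1+…+x_4 = 18 is C(21,3) = 1330.
Subtract solutions that violate a single cap (substitute x_i' = x_i − (cap_i+1)): x_1 ≥ 7 gives C(14,3) = 364; x_2 ≥ 9 gives C(12,3) = 220; x_3 ≥ 7 gives C(14,3) = 364; x_4 ≥ 5 gives C(16,3) = 560. Together 1508.
Add back pairs where two caps are both exceeded: 10 + 35 + 84 + 10 + 35 + 84 = 258.
By inclusion–exclusion the count is 1330 − 1508 + 258 = 80.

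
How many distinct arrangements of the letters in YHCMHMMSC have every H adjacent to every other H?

3360

Treat the 2 copies of H as a single block. The multiset to arrange is then {HH, C, C, M, M, M, S, Y}, 8 items in all.
That gives (8)!/(3!·2!) = 3360 arrangements.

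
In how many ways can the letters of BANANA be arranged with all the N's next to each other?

Treat the 2 copies of N as a single block. The multiset to arrange is then {NN, A, A, A, B}, 5 items in all.
That gives (5)!/(3!) = 20 arrangements.

20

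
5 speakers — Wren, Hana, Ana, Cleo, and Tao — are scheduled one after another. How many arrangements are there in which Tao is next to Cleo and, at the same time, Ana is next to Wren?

24

Treat {Tao,Cleo} as one block (2 orders) and {Ana,Wren} as another (2 orders).
That leaves 3 units to arrange: 2 × 2 × 3! = 4 × 6 = 24.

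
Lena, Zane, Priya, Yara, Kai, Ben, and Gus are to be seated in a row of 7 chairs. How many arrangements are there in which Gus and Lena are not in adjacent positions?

Of the 7! = 5040 arrangements, those with Gus and Lena adjacent number 2 × 6! = 1440 (treat the pair as a block with 2 internal orders).
Complementary counting: 5040 − 1440 = 3600.

3600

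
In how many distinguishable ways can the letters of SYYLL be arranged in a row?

30

The 5 letters of SYYLL have repeats: L appearing twice and Y appearing twice.
Dividing 5! = 120 by 2!·2! = 4 for the repeated letters gives 30.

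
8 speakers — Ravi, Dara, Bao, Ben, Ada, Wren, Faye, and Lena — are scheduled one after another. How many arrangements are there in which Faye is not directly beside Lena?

30240

Of the 8! = 40320 arrangements, those with Faye and Lena adjacent number 2 × 7! = 10080 (treat the pair as a block with 2 internal orders).
Complementary counting: 40320 − 10080 = 30240.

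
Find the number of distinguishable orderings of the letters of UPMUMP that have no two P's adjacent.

60

Total arrangements of UPMUMP: 6!/(2!·2!·2!) = 90.
Arrangements with the P's together: treat PP as one letter, giving (5)!/(2!·2!) = 30.
Subtracting, 90 − 30 = 60 arrangements keep the P's apart.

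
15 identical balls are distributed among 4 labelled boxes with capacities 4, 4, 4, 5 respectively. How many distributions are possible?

Ignoring the caps, the number of non-negative solutions to x_1+…+x_4 = 15 is C(18,3) = 816.
Subtract solutions that violate a single cap (substitute x_i' = x_i − (cap_i+1)): x_1 ≥ 5 gives C(13,3) = 286; x_2 ≥ 5 gives C(13,3) = 286; x_3 ≥ 5 gives C(13,3) = 286; x_4 ≥ 6 gives C(12,3) = 220. Together 1078.
Add back pairs where two caps are both exceeded: 56 + 56 + 35 + 56 + 35 + 35 = 273.
Subtract triples: 1 + 0 + 0 + 0 = 1.
By inclusion–exclusion the count is 816 − 1078 + 273 − 1 = 10.

10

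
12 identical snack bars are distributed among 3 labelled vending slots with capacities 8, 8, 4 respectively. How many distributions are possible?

Ignoring the caps, the number of non-negative solutions to x_1+…+x_3 = 12 is C(14,2) = 91.
Subtract solutions that violate a single cap (substitute x_i' = x_i − (cap_i+1)): x_1 ≥ 9 gives C(5,2) = 10; x_2 ≥ 9 gives C(5,2) = 10; x_3 ≥ 5 gives C(9,2) = 36. Together 56.
No two caps can be exceeded simultaneously, so the pair terms are all 0.
By inclusion–exclusion the count is 91 − 56 + 0 = 35.

35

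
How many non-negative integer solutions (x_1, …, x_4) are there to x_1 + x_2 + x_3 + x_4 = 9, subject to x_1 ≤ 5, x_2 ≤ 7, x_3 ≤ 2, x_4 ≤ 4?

Without the upper bounds there are C(12,3) = 220 ways to split 9 among 4 variables.
Subtract solutions that violate a single cap (substitute x_i' = x_i − (cap_i+1)): x_1 ≥ 6 gives C(6,3) = 20; x_2 ≥ 8 gives C(4,3) = 4; x_3 ≥ 3 gives C(9,3) = 84; x_4 ≥ 5 gives C(7,3) = 35. Together 143.
Add back pairs where two caps are both exceeded: 0 + 1 + 0 + 0 + 0 + 4 = 5.
By inclusion–exclusion the count is 220 − 143 + 5 = 82.

82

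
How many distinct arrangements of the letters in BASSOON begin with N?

180

With the first slot taken by N, it remains to arrange the other 6 letters (BASSOO).
Those 6 letters have O appearing twice and S appearing twice, giving (6)!/(2!·2!) = 180.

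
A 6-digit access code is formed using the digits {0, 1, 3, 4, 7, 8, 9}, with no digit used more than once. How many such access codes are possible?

5040

Choose and order 6 of the 7 symbols: the first digit has 7 options, the next 6, and so on down to 2.
That product is 7 × 6 × 5 × 4 × 3 × 2 = 5040.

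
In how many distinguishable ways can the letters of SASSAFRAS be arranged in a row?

SASSAFRAS has 9 letters with A appearing 3 times and S appearing 4 times.
Dividing 9! = 362880 by 4!·3! = 144 for the repeated letters gives 2520.

2520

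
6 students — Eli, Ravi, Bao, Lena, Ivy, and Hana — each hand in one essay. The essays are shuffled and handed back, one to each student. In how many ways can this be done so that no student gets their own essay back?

Count assignments avoiding every fixed point. For any j of the 6 students fixed to their own essay, the other 6−j can be arranged in (6−j)! ways.
By inclusion–exclusion this is Σ_{j=0}^{6} (−1)^j C(6,j)·(6−j)!.
Computing: 720 − 720 + 360 − 120 + 30 − 6 + 1 = 265.

265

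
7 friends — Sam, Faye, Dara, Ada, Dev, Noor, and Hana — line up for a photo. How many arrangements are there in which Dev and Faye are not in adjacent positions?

Of the 7! = 5040 arrangements, those with Dev and Faye adjacent number 2 × 6! = 1440 (treat the pair as a block with 2 internal orders).
Complementary counting: 5040 − 1440 = 3600.

3600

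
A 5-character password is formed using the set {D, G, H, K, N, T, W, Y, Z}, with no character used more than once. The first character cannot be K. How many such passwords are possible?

The first character has 9−1 = 8 choices (anything except K).
The remaining 4 characters are filled from the other 8 symbols without repetition: 8 × 7 × 6 × 5 = 1680.
Total: 8 × 1680 = 13440.

13440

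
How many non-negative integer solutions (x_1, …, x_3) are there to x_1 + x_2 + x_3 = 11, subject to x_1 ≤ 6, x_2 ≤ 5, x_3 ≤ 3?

10

By stars and bars, unrestricted non-negative solutions to x_1+…+x_3 = 11 number C(11+2,2) = 78.
Subtract solutions that violate a single cap (substitute x_i' = x_i − (cap_i+1)): x_1 ≥ 7 gives C(6,2) = 15; x_2 ≥ 6 gives C(7,2) = 21; x_3 ≥ 4 gives C(9,2) = 36. Together 72.
Add back pairs where two caps are both exceeded: 0 + 1 + 3 = 4.
By inclusion–exclusion the count is 78 − 72 + 4 = 10.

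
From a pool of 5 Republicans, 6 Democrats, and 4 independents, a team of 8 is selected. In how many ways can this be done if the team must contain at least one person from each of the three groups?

With no constraint there are C(15,8) = 6435 possible selections.
Selections missing a whole group: no Republicans → C(10,8) = 45; no Democrats → C(9,8) = 9; no independents → C(11,8) = 165.
Add back selections omitting two groups (i.e. drawn from a single group): C(5,8) + C(6,8) + C(4,8) = 0.
By inclusion–exclusion: 6435 − 219 + 0 = 6216.

6216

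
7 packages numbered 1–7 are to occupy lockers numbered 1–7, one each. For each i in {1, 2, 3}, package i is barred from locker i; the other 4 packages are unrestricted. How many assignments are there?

3216

Let Aᵢ (for i ∈ {1, 2, 3}) be the placements that put package i in its forbidden locker. Any j of these fix j positions, leaving (7−j)! ways to fill the rest, and there are C(3,j) ways to pick which j.
By inclusion–exclusion, the number of valid placements is Σ_{j=0}^{3} (−1)^j C(3,j)·(7−j)!.
Computing: 5040 − 2160 + 360 − 24 = 3216.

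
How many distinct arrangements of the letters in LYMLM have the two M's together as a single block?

Treat the 2 copies of M as a single block. The multiset to arrange is then {MM, L, L, Y}, 4 items in all.
That gives (4)!/(2!) = 12 arrangements.

12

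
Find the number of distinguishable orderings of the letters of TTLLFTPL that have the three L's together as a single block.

Treat the 3 copies of L as a single block. The multiset to arrange is then {LLL, F, P, T, T, T}, 6 items in all.
That gives (6)!/(3!) = 120 arrangements.

120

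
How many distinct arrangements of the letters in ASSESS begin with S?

20

Fix S in the first position and arrange the remaining 5 letters.
Those 5 letters have S appearing 3 times, giving (5)!/(3!) = 20.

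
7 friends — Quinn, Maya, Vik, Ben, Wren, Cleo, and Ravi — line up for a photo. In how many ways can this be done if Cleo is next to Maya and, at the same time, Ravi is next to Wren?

480

Treat {Cleo,Maya} as one block (2 orders) and {Ravi,Wren} as another (2 orders).
That leaves 5 units to arrange: 2 × 2 × 5! = 4 × 120 = 480.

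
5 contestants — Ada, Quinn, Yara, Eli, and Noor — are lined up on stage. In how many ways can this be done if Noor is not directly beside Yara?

72

Of the 5! = 120 arrangements, those with Noor and Yara adjacent number 2 × 4! = 48 (treat the pair as a block with 2 internal orders).
So 120 − 48 = 72 arrangements keep them apart.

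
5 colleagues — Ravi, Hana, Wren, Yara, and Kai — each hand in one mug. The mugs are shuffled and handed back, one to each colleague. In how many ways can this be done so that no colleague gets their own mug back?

Count assignments avoiding every fixed point. For any j of the 5 colleagues fixed to their own mug, the other 5−j can be arranged in (5−j)! ways.
By inclusion–exclusion this is Σ_{j=0}^{5} (−1)^j C(5,j)·(5−j)!.
Computing: 120 − 120 + 60 − 20 + 5 − 1 = 44.

44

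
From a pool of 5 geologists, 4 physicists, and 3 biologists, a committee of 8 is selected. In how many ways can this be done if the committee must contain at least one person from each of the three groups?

485

Total 8-person selections from all 12: C(12,8) = 495.
Selections missing a whole group: no geologists → C(7,8) = 0; no physicists → C(8,8) = 1; no biologists → C(9,8) = 9.
Add back selections omitting two groups (i.e. drawn from a single group): C(5,8) + C(4,8) + C(3,8) = 0.
By inclusion–exclusion: 495 − 10 + 0 = 485.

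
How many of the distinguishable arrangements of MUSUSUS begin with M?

20

Fix M in the first position and arrange the remaining 6 letters.
Those 6 letters have S appearing 3 times and U appearing 3 times, giving (6)!/(3!·3!) = 20.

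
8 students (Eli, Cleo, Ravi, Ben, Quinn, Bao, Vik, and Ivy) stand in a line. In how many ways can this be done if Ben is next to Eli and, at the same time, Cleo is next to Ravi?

2880

Treat {Ben,Eli} as one block (2 orders) and {Cleo,Ravi} as another (2 orders).
That leaves 6 units to arrange: 2 × 2 × 6! = 4 × 720 = 2880.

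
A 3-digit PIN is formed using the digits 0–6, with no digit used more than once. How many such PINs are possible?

Choose and order 3 of the 7 symbols: the first digit has 7 options, the next 6, then 5.
That product is 7 × 6 × 5 = 210.

210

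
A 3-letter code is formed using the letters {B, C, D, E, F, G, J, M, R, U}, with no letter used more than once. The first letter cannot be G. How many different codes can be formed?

The first letter has 10−1 = 9 choices (anything except G).
The remaining 2 letters are filled from the other 9 symbols without repetition: 9 × 8 = 72.
Total: 9 × 72 = 648.

648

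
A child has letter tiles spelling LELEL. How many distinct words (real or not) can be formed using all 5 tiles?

10

The 5 letters of LELEL have repeats: E appearing twice and L appearing 3 times.
The number of distinct arrangements is 5!/(3!·2!) = 120/12 = 10.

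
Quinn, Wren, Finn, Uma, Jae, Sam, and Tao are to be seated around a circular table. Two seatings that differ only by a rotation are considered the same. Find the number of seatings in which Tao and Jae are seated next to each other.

240

Treat {Tao, Jae} as one unit (2 internal orders) and seat the resulting 6 units around the table: (5)! circular arrangements.
So 2 × (5)! = 2 × 120 = 240.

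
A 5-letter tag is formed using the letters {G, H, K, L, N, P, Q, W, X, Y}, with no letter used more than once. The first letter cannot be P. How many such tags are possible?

The first letter has 10−1 = 9 choices (anything except P).
The remaining 4 letters are filled from the other 9 symbols without repetition: 9 × 8 × 7 × 6 = 3024.
Total: 9 × 3024 = 27216.

27216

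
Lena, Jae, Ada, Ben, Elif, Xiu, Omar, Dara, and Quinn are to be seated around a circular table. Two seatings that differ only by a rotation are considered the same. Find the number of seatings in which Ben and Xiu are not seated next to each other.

30240

Without the restriction there are (8)! = 40320 seatings.
Those with Ben next to Xiu: fuse the pair into one unit and seat 8 units around a circle — 2·(7)! = 10080.
Subtracting, 40320 − 10080 = 30240.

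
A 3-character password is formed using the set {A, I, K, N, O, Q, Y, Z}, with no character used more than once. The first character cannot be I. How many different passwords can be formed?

The first character has 8−1 = 7 choices (anything except I).
The remaining 2 characters are filled from the other 7 symbols without repetition: 7 × 6 = 42.
Total: 7 × 42 = 294.

294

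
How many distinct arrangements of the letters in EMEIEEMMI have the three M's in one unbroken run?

105

Treat the 3 copies of M as a single block. The multiset to arrange is then {MMM, E, E, E, E, I, I}, 7 items in all.
That gives (7)!/(4!·2!) = 105 arrangements.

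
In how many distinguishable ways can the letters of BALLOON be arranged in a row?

1260

BALLOON has 7 letters with L appearing twice and O appearing twice.
Dividing 7! = 5040 by 2!·2! = 4 for the repeated letters gives 1260.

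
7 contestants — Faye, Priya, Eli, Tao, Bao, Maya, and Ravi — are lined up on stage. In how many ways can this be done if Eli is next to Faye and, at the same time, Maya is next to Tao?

480

Treat {Eli,Faye} as one block (2 orders) and {Maya,Tao} as another (2 orders).
That leaves 5 units to arrange: 2 × 2 × 5! = 4 × 120 = 480.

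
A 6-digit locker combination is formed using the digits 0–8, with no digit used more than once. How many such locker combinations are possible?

60480

Choose and order 6 of the 9 symbols: the first digit has 9 options, the next 8, and so on down to 4.
That product is 9 × 8 × 7 × 6 × 5 × 4 = 60480.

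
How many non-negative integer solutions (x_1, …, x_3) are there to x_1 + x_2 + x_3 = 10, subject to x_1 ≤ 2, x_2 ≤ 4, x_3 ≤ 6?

Without the upper bounds there are C(12,2) = 66 ways to split 10 among 3 variables.
Subtract solutions that violate a single cap (substitute x_i' = x_i − (cap_i+1)): x_1 ≥ 3 gives C(9,2) = 36; x_2 ≥ 5 gives C(7,2) = 21; x_3 ≥ 7 gives C(5,2) = 10. Together 67.
Add back pairs where two caps are both exceeded: 6 + 1 + 0 = 7.
By inclusion–exclusion the count is 66 − 67 + 7 = 6.

6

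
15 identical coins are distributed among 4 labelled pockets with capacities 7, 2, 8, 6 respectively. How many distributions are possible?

By stars and bars, unrestricted non-negative solutions to x_1+…+x_4 = 15 number C(15+3,3) = 816.
Subtract solutions that violate a single cap (substitute x_i' = x_i − (cap_i+1)): x_1 ≥ 8 gives C(10,3) = 120; x_2 ≥ 3 gives C(15,3) = 455; x_3 ≥ 9 gives C(9,3) = 84; x_4 ≥ 7 gives C(11,3) = 165. Together 824.
Add back pairs where two caps are both exceeded: 35 + 0 + 1 + 20 + 56 + 0 = 112.
By inclusion–exclusion the count is 816 − 824 + 112 = 104.

104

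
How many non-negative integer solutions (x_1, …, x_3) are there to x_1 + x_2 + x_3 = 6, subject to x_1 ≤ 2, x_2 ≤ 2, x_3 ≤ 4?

Without the upper bounds there are C(8,2) = 28 ways to split 6 among 3 variables.
Subtract solutions that violate a single cap (substitute x_i' = x_i − (cap_i+1)): x_1 ≥ 3 gives C(5,2) = 10; x_2 ≥ 3 gives C(5,2) = 10; x_3 ≥ 5 gives C(3,2) = 3. Together 23.
Add back pairs where two caps are both exceeded: 1 + 0 + 0 = 1.
By inclusion–exclusion the count is 28 − 23 + 1 = 6.

6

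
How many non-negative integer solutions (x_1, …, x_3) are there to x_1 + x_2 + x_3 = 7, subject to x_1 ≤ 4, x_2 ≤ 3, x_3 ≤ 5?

17

Ignoring the caps, the number of non-negative solutions to x_1+…+x_3 = 7 is C(9,2) = 36.
Subtract solutions that violate a single cap (substitute x_i' = x_i − (cap_i+1)): x_1 ≥ 5 gives C(4,2) = 6; x_2 ≥ 4 gives C(5,2) = 10; x_3 ≥ 6 gives C(3,2) = 3. Together 19.
No two caps can be exceeded simultaneously, so the pair terms are all 0.
By inclusion–exclusion the count is 36 − 19 + 0 = 17.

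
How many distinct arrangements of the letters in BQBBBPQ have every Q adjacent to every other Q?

30

Treat the 2 copies of Q as a single block. The multiset to arrange is then {QQ, B, B, B, B, P}, 6 items in all.
That gives (6)!/(4!) = 30 arrangements.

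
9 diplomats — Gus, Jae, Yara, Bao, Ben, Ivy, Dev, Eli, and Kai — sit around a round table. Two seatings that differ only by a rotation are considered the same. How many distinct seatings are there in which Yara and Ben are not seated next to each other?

All circular seatings of 9 people number (8)! = 40320.
Seatings with Yara beside Ben: treat them as a block with 2 internal orders, giving 2 × (7)! = 10080.
Subtracting, 40320 − 10080 = 30240.

30240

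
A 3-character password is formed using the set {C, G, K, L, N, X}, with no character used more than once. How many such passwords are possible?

With no repetition, fill the 3 characters in order: 6 choices, then 5, down to 4.
6 × 5 × 4 = 120.

120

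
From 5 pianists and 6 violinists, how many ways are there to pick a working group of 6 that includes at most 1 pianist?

31

Split by how many pianists are chosen (0 through 1).
Sum: C(5,0)·C(6,6) + C(5,1)·C(6,5) = 1 + 30 = 31.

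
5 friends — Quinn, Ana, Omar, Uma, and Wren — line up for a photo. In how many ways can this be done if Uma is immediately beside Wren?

48

Place the 3 others and the Uma-Wren pair as 4 objects in a line; the pair has 2 internal arrangements.
So the count is 2·(4)! = 48.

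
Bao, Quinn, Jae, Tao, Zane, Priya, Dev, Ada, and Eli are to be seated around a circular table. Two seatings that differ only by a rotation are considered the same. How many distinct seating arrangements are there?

Seat Bao anywhere (absorbing the rotational symmetry), then permute the other 8: (8)! = 40320.

40320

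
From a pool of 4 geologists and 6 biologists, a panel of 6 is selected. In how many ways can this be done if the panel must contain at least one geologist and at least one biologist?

209

Unrestricted: C(10,6) = 210 ways to pick any 6 of the 10.
Subtract selections that omit an entire group: no geologists → C(6,6) = 1; no biologists → C(4,6) = 0.
Both groups omitted at once is impossible, so 210 − 1 = 209.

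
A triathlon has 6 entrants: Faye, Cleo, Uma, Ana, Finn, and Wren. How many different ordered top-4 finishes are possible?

360

There are 6 choices for 1st place, 5 for 2nd, and so on down to 3 for position 4.
That gives 6 × 5 × 4 × 3 = 360.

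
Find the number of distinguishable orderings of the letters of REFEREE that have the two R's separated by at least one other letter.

Total arrangements of REFEREE: 7!/(4!·2!) = 105.
If the two R's are adjacent, glue them into one block, leaving 6 items to arrange: (6)!/(4!) = 30 ways.
Hence 105 − 30 = 75.

75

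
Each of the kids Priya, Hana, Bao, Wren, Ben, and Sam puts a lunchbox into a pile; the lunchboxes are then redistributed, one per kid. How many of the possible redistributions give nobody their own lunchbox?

Let Aᵢ be the assignments in which kid i gets their own lunchbox. We want the size of the complement of A₁∪…∪A_6.
By inclusion–exclusion this is Σ_{j=0}^{6} (−1)^j C(6,j)·(6−j)!.
Computing: 720 − 720 + 360 − 120 + 30 − 6 + 1 = 265.

265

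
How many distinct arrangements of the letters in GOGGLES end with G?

Fix G in the last position and arrange the remaining 6 letters.
Those 6 letters have G appearing twice, giving (6)!/(2!) = 360.

360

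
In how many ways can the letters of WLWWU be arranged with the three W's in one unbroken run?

Treat the 3 copies of W as a single block. The multiset to arrange is then {WWW, L, U}, 3 items in all.
All 3 items are distinct, so there are (3)! = 6 arrangements.

6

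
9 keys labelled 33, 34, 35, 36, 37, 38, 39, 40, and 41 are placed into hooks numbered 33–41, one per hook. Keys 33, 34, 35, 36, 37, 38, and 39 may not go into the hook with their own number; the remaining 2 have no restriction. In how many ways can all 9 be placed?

165016

Let Aᵢ (for 33 ≤ i ≤ 39) be the placements that put key i in its forbidden hook. Any j of these fix j positions, leaving (9−j)! ways to fill the rest, and there are C(7,j) ways to pick which j.
By inclusion–exclusion, the number of valid placements is Σ_{j=0}^{7} (−1)^j C(7,j)·(9−j)!.
Computing: 362880 − 282240 + 105840 − 25200 + 4200 − 504 + 42 − 2 = 165016.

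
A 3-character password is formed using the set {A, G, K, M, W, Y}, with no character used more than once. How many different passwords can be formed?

This is a permutation of 3 out of 6: P(6,3) = 6!/3!.
That product is 6 × 5 × 4 = 120.

120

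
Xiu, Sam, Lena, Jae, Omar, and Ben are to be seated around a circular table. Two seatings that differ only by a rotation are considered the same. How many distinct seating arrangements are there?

Fix one person's seat to break rotational symmetry; the remaining 5 people can be arranged in (5)! = 120 ways.

120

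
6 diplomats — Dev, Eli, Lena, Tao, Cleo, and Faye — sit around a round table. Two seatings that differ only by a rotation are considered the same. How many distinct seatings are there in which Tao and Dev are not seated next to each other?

72

Without the restriction there are (5)! = 120 seatings.
Those with Tao next to Dev: fuse the pair into one unit and seat 5 units around a circle — 2·(4)! = 48.
Subtracting, 120 − 48 = 72.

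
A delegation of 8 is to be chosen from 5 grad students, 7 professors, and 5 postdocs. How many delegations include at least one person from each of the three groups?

Total 8-person selections from all 17: C(17,8) = 24310.
Selections missing a whole group: no grad students → C(12,8) = 495; no professors → C(10,8) = 45; no postdocs → C(12,8) = 495.
Add back selections omitting two groups (i.e. drawn from a single group): C(5,8) + C(7,8) + C(5,8) = 0.
By inclusion–exclusion: 24310 − 1035 + 0 = 23275.

23275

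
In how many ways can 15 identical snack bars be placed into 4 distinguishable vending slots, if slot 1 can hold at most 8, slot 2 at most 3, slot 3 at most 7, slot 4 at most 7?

Ignoring the caps, the number of non-negative solutions to x_1+…+x_4 = 15 is C(18,3) = 816.
Subtract solutions that violate a single cap (substitute x_i' = x_i − (cap_i+1)): x_1 ≥ 9 gives C(9,3) = 84; x_2 ≥ 4 gives C(14,3) = 364; x_3 ≥ 8 gives C(10,3) = 120; x_4 ≥ 8 gives C(10,3) = 120. Together 688.
Add back pairs where two caps are both exceeded: 10 + 0 + 0 + 20 + 20 + 0 = 50.
By inclusion–exclusion the count is 816 − 688 + 50 = 178.

178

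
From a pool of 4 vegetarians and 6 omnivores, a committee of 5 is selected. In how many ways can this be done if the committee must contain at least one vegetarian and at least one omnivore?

Total 5-person selections from all 10: C(10,5) = 252.
Subtract selections that omit an entire group: no vegetarians → C(6,5) = 6; no omnivores → C(4,5) = 0.
Both groups omitted at once is impossible, so 252 − 6 = 246.

246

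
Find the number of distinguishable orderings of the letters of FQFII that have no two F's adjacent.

18

Total arrangements of FQFII: 5!/(2!·2!) = 30.
If the two F's are adjacent, glue them into one block, leaving 4 items to arrange: (4)!/(2!) = 12 ways.
Hence 30 − 12 = 18.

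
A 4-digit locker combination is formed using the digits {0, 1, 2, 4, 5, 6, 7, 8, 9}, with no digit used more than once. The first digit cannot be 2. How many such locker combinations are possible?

The first digit has 9−1 = 8 choices (anything except 2).
The remaining 3 digits are filled from the other 8 symbols without repetition: 8 × 7 × 6 = 336.
Total: 8 × 336 = 2688.

2688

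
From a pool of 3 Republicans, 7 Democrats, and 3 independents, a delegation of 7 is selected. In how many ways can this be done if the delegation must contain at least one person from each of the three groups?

1477

Total 7-person selections from all 13: C(13,7) = 1716.
Subtract selections that omit an entire group: no Republicans → C(10,7) = 120; no Democrats → C(6,7) = 0; no independents → C(10,7) = 120.
Add back selections omitting two groups (i.e. drawn from a single group): C(3,7) + C(7,7) + C(3,7) = 1.
By inclusion–exclusion: 1716 − 240 + 1 = 1477.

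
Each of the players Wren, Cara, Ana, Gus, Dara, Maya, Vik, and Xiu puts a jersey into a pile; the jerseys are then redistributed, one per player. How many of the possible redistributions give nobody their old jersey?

Let Aᵢ be the assignments in which player i gets their old jersey. We want the size of the complement of A₁∪…∪A_8.
By inclusion–exclusion this is Σ_{j=0}^{8} (−1)^j C(8,j)·(8−j)!.
Computing: 40320 − 40320 + 20160 − 6720 + 1680 − 336 + 56 − 8 + 1 = 14833.

14833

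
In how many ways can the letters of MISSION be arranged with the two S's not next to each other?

There are 7!/(2!·2!) = 1260 arrangements of MISSION in total.
Arrangements with the S's together: treat SS as one letter, giving (6)!/(2!) = 360.
Subtracting, 1260 − 360 = 900 arrangements keep the S's apart.

900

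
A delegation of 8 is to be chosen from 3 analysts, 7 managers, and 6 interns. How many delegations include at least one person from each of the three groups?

11529

With no constraint there are C(16,8) = 12870 possible selections.
Selections missing a whole group: no analysts → C(13,8) = 1287; no managers → C(9,8) = 9; no interns → C(10,8) = 45.
Add back selections omitting two groups (i.e. drawn from a single group): C(3,8) + C(7,8) + C(6,8) = 0.
By inclusion–exclusion: 12870 − 1341 + 0 = 11529.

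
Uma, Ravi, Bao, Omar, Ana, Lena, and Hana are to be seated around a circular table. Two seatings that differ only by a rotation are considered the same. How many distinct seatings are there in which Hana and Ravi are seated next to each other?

240

Treat {Hana, Ravi} as one unit (2 internal orders) and seat the resulting 6 units around the table: (5)! circular arrangements.
So 2 × (5)! = 2 × 120 = 240.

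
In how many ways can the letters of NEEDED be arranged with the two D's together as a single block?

20

Treat the 2 copies of D as a single block. The multiset to arrange is then {DD, E, E, E, N}, 5 items in all.
That gives (5)!/(3!) = 20 arrangements.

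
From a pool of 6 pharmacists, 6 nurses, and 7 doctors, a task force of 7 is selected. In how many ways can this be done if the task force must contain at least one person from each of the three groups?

Total 7-person selections from all 19: C(19,7) = 50388.
Subtract selections that omit an entire group: no pharmacists → C(13,7) = 1716; no nurses → C(13,7) = 1716; no doctors → C(12,7) = 792.
Add back selections omitting two groups (i.e. drawn from a single group): C(6,7) + C(6,7) + C(7,7) = 1.
By inclusion–exclusion: 50388 − 4224 + 1 = 46165.

46165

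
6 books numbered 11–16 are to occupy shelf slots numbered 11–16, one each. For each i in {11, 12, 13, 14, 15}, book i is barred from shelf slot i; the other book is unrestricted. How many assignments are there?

309

Let Aᵢ (for 11 ≤ i ≤ 15) be the placements that put book i in its forbidden shelf slot. Any j of these fix j positions, leaving (6−j)! ways to fill the rest, and there are C(5,j) ways to pick which j.
By inclusion–exclusion, the number of valid placements is Σ_{j=0}^{5} (−1)^j C(5,j)·(6−j)!.
Computing: 720 − 600 + 240 − 60 + 10 − 1 = 309.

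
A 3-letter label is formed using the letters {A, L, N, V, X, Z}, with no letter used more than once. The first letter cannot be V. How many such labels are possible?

The first letter has 6−1 = 5 choices (anything except V).
The remaining 2 letters are filled from the other 5 symbols without repetition: 5 × 4 = 20.
Total: 5 × 20 = 100.

100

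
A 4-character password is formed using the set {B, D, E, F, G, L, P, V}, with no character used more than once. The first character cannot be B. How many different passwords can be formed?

1470

The first character has 8−1 = 7 choices (anything except B).
The remaining 3 characters are filled from the other 7 symbols without repetition: 7 × 6 × 5 = 210.
Total: 7 × 210 = 1470.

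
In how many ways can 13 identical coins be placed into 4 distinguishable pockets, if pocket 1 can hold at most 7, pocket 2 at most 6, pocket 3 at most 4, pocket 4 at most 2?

60

By stars and bars, unrestricted non-negative solutions to x_1+…+x_4 = 13 number C(13+3,3) = 560.
Subtract solutions that violate a single cap (substitute x_i' = x_i − (cap_i+1)): x_1 ≥ 8 gives C(8,3) = 56; x_2 ≥ 7 gives C(9,3) = 84; x_3 ≥ 5 gives C(11,3) = 165; x_4 ≥ 3 gives C(13,3) = 286. Together 591.
Add back pairs where two caps are both exceeded: 0 + 1 + 10 + 4 + 20 + 56 = 91.
By inclusion–exclusion the count is 560 − 591 + 91 = 60.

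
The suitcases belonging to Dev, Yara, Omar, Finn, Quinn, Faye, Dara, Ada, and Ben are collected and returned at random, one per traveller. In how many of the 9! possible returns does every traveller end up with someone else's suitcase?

133496

This is the derangement count D_9: permutations of 9 items with no fixed point.
By inclusion–exclusion this is Σ_{j=0}^{9} (−1)^j C(9,j)·(9−j)!.
Computing: 362880 − 362880 + 181440 − 60480 + 15120 − 3024 + 504 − 72 + 9 − 1 = 133496.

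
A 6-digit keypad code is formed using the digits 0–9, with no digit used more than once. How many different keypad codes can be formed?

151200

With no repetition, fill the 6 digits in order: 10 choices, then 9, down to 5.
10 × 9 × 8 × 7 × 6 × 5 = 151200.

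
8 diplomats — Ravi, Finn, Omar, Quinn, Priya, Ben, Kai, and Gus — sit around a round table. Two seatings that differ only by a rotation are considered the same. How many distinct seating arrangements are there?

Around a circle, 8 distinct people have 8!/8 = (7)! = 5040 rotationally distinct seatings.

5040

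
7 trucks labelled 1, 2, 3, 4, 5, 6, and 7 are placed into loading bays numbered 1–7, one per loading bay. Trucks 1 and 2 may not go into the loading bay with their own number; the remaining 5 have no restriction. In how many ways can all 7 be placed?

Let Aᵢ (for i ∈ {1, 2}) be the placements that put truck i in its forbidden loading bay. Any j of these fix j positions, leaving (7−j)! ways to fill the rest, and there are C(2,j) ways to pick which j.
By inclusion–exclusion, the number of valid placements is Σ_{j=0}^{2} (−1)^j C(2,j)·(7−j)!.
Computing: 5040 − 1440 + 120 = 3720.

3720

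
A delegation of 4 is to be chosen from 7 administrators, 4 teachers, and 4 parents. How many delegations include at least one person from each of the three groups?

Unrestricted: C(15,4) = 1365 ways to pick any 4 of the 15.
Selections missing a whole group: no administrators → C(8,4) = 70; no teachers → C(11,4) = 330; no parents → C(11,4) = 330.
Add back selections omitting two groups (i.e. drawn from a single group): C(7,4) + C(4,4) + C(4,4) = 37.
By inclusion–exclusion: 1365 − 730 + 37 = 672.

672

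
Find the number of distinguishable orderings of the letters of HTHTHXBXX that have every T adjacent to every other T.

Treat the 2 copies of T as a single block. The multiset to arrange is then {TT, B, H, H, H, X, X, X}, 8 items in all.
That gives (8)!/(3!·3!) = 1120 arrangements.

1120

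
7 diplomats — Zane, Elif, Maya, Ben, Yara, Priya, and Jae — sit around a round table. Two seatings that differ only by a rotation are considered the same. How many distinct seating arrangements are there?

720

Around a circle, 7 distinct people have 7!/7 = (6)! = 720 rotationally distinct seatings.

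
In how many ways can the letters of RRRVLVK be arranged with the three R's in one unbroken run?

60

Treat the 3 copies of R as a single block. The multiset to arrange is then {RRR, K, L, V, V}, 5 items in all.
That gives (5)!/(2!) = 60 arrangements.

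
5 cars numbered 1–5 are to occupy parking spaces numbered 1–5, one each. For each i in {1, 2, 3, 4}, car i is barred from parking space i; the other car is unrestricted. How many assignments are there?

Let Aᵢ (for 1 ≤ i ≤ 4) be the placements that put car i in its forbidden parking space. Any j of these fix j positions, leaving (5−j)! ways to fill the rest, and there are C(4,j) ways to pick which j.
By inclusion–exclusion, the number of valid placements is Σ_{j=0}^{4} (−1)^j C(4,j)·(5−j)!.
Computing: 120 − 96 + 36 − 8 + 1 = 53.

53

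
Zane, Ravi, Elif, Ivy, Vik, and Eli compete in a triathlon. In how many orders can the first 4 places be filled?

360

This is an ordered selection of 4 from 6: P(6,4).
That gives 6 × 5 × 4 × 3 = 360.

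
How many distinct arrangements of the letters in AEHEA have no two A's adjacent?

18

Total arrangements of AEHEA: 5!/(2!·2!) = 30.
If the two A's are adjacent, glue them into one block, leaving 4 items to arrange: (4)!/(2!) = 12 ways.
Subtracting, 30 − 12 = 18 arrangements keep the A's apart.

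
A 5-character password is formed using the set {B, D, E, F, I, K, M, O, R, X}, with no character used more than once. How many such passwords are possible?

With no repetition, fill the 5 characters in order: 10 choices, then 9, down to 6.
10 × 9 × 8 × 7 × 6 = 30240.

30240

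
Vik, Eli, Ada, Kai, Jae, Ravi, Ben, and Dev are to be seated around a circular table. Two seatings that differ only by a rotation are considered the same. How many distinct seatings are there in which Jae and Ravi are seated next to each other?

1440

Glue Jae and Ravi into a block (2 internal orders). Seating 7 units around a circle gives (6)! arrangements.
So 2 × (6)! = 2 × 720 = 1440.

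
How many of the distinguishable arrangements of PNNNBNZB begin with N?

Fix N in the first position and arrange the remaining 7 letters.
Those 7 letters have B appearing twice and N appearing 3 times, giving (7)!/(3!·2!) = 420.

420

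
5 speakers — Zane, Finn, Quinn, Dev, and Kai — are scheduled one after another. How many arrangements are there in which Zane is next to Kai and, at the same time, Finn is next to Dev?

Treat {Zane,Kai} as one block (2 orders) and {Finn,Dev} as another (2 orders).
That leaves 3 units to arrange: 2 × 2 × 3! = 4 × 6 = 24.

24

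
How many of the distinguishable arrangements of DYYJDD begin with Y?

Fix Y in the first position and arrange the remaining 5 letters.
Those 5 letters have D appearing 3 times, giving (5)!/(3!) = 20.

20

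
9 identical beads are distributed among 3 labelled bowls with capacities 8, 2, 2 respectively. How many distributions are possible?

8

Ignoring the caps, the number of non-negative solutions to x_1+…+x_3 = 9 is C(11,2) = 55.
Subtract solutions that violate a single cap (substitute x_i' = x_i − (cap_i+1)): x_1 ≥ 9 gives C(2,2) = 1; x_2 ≥ 3 gives C(8,2) = 28; x_3 ≥ 3 gives C(8,2) = 28. Together 57.
Add back pairs where two caps are both exceeded: 0 + 0 + 10 = 10.
By inclusion–exclusion the count is 55 − 57 + 10 = 8.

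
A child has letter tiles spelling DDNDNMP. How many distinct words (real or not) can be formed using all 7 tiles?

The 7 letters of DDNDNMP have repeats: D appearing 3 times and N appearing twice.
So there are 7! / (3!·2!) = 420 distinguishable arrangements.

420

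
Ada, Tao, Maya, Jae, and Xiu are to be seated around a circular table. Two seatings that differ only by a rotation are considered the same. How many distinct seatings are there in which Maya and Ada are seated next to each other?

12

Glue Maya and Ada into a block (2 internal orders). Seating 4 units around a circle gives (3)! arrangements.
So 2 × (3)! = 2 × 6 = 12.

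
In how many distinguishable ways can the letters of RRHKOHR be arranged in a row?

420

RRHKOHR has 7 letters with H appearing twice and R appearing 3 times.
The number of distinct arrangements is 7!/(3!·2!) = 5040/12 = 420.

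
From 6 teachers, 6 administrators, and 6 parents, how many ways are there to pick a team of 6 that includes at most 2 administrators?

Split by how many administrators are chosen (0 through 2).
Sum: C(6,0)·C(12,6) + C(6,1)·C(12,5) + C(6,2)·C(12,4) = 924 + 4752 + 7425 = 13101.

13101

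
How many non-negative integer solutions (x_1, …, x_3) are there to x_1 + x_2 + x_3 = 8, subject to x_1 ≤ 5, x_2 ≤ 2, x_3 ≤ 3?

6

Without the upper bounds there are C(10,2) = 45 ways to split 8 among 3 variables.
Subtract solutions that violate a single cap (substitute x_i' = x_i − (cap_i+1)): x_1 ≥ 6 gives C(4,2) = 6; x_2 ≥ 3 gives C(7,2) = 21; x_3 ≥ 4 gives C(6,2) = 15. Together 42.
Add back pairs where two caps are both exceeded: 0 + 0 + 3 = 3.
By inclusion–exclusion the count is 45 − 42 + 3 = 6.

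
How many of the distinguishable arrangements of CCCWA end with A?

Fix A in the last position and arrange the remaining 4 letters.
Those 4 letters have C appearing 3 times, giving (4)!/(3!) = 4.

4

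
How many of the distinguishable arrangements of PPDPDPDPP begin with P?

56

With the first slot taken by P, it remains to arrange the other 8 letters (PDPDPDPP).
Those 8 letters have D appearing 3 times and P appearing 5 times, giving (8)!/(5!·3!) = 56.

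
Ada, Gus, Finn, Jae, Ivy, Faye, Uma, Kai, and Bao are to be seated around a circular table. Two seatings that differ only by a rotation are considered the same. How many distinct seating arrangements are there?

40320

Around a circle, 9 distinct people have 9!/9 = (8)! = 40320 rotationally distinct seatings.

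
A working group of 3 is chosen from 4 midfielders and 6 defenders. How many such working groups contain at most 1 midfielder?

Split by how many midfielders are chosen (0 through 1).
Sum: C(4,0)·C(6,3) + C(4,1)·C(6,2) = 20 + 60 = 80.

80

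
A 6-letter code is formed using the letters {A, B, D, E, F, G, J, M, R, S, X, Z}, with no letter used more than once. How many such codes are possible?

With no repetition, fill the 6 letters in order: 12 choices, then 11, down to 7.
That product is 12 × 11 × 10 × 9 × 8 × 7 = 665280.

665280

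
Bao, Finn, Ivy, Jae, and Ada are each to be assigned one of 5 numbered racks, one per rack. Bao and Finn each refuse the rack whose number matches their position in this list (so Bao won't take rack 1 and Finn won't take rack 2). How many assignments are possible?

78

Let Aᵢ (for i ∈ {1, 2}) be the placements that put person i in their forbidden rack. Any j of these fix j positions, leaving (5−j)! ways to fill the rest, and there are C(2,j) ways to pick which j.
By inclusion–exclusion, the number of valid placements is Σ_{j=0}^{2} (−1)^j C(2,j)·(5−j)!.
Computing: 120 − 48 + 6 = 78.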